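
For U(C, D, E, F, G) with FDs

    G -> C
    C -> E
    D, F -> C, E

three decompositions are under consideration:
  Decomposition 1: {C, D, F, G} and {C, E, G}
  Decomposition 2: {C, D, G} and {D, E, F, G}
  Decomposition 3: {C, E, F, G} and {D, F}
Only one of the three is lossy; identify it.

Decomposition 1: common = {C, G}, closure = {C, E, G} → lossless.
Decomposition 2: common = {D, G}, closure = {C, D, E, G} → lossless.
Decomposition 3: common = {F}, closure = {F} → lossy.

Decomposition 3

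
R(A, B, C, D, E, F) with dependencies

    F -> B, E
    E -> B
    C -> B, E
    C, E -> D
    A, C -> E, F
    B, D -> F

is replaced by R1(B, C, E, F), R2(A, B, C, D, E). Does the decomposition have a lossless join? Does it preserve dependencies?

lossless but not dependency-preserving

Lossless test: (B, C, E)⁺ = {B, C, D, E, F}, which contains all of one fragment — lossless.
Dependency preservation: the restricted closure of {B, D} across the fragments never reaches {F}, so B, D → F cannot be enforced without a join — not preserved.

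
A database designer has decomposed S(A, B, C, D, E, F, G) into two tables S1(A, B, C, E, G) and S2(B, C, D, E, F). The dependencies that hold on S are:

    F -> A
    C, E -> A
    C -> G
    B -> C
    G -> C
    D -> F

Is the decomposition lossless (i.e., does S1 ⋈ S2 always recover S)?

Common attributes: S1 ∩ S2 = {B, C, E}.
Closure of {B, C, E}: C, E → A applies, adding A; C → G applies, adding G. So (B, C, E)⁺ = {A, B, C, E, G}.
This closure contains every attribute of S1, so S1 ∩ S2 → S1. The join is lossless.

Yes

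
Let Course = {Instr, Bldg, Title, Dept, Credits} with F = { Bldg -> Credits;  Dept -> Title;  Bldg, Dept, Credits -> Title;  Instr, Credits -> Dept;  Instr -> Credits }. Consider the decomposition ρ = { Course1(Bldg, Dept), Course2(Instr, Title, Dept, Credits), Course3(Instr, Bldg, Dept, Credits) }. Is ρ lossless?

Yes

Chase test. Columns are Instr, Bldg, Title, Dept, Credits; row i has aⱼ where attribute j ∈ Coursei, else bᵢⱼ.
Initial tableau (one row per fragment):
  row 1: b11 a2 b13 a4 b15
  row 2: a1 b22 a3 a4 a5
  row 3: a1 a2 b33 a4 a5
Rows 1 and 3 agree on Bldg; apply Bldg→Credits and equate their Credits entries.
Rows 1 and 2 agree on Dept; apply Dept→Title and equate their Title entries.
Rows 1 and 3 agree on Dept; apply Dept→Title and equate their Title entries.
Row 3 is now all distinguished symbols — the join is lossless.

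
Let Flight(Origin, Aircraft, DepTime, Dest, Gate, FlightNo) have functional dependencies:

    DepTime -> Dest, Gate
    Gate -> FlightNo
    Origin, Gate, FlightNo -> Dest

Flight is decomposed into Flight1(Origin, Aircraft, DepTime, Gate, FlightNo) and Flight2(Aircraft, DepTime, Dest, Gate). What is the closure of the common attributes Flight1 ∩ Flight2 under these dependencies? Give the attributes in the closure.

Aircraft, DepTime, Dest, Gate, FlightNo

Flight1 ∩ Flight2 = {Aircraft, DepTime, Gate}.
DepTime → Dest, Gate applies, adding Dest
Gate → FlightNo applies, adding FlightNo
Closure: {Aircraft, DepTime, Dest, Gate, FlightNo}.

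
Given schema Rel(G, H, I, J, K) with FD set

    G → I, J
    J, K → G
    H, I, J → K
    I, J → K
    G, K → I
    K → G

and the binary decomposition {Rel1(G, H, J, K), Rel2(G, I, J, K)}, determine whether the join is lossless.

Common attributes: Rel1 ∩ Rel2 = {G, J, K}.
Closure of {G, J, K}: G → I, J applies, adding I. So (G, J, K)⁺ = {G, I, J, K}.
This closure contains every attribute of Rel2, so Rel1 ∩ Rel2 → Rel2. The join is lossless.

Yes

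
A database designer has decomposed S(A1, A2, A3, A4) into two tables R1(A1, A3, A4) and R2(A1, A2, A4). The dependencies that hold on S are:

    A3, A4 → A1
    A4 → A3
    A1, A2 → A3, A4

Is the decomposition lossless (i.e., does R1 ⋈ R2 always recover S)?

Common attributes: R1 ∩ R2 = {A1, A4}.
Closure of {A1, A4}: A4 → A3 applies, adding A3. So (A1, A4)⁺ = {A1, A3, A4}.
This closure contains every attribute of R1, so R1 ∩ R2 → R1. The join is lossless.

Yes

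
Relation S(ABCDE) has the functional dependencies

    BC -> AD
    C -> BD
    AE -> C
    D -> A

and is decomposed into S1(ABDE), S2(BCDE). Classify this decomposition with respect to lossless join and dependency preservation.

Lossless test: (BDE)⁺ = {ABCDE}, which contains all of one fragment — lossless.
Dependency preservation: BC → AD; AE → C are not contained in any single fragment, but the restricted closure of each left-hand side across the fragments still reaches the right-hand side; the remaining FDs each lie inside some fragment. All dependencies are preserved.

lossless and dependency-preserving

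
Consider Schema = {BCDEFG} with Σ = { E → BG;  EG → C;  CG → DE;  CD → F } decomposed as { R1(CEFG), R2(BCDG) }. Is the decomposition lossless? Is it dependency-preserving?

Lossless test: (CG)⁺ = {BCDEFG}, which contains all of one fragment — lossless.
Dependency preservation: the restricted closure of {CD} across the fragments never reaches {F}, so CD → F cannot be enforced without a join — not preserved.

lossless but not dependency-preserving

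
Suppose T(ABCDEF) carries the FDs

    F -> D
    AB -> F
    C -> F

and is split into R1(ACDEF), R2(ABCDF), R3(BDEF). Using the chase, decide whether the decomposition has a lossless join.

No

Chase test. Columns are ABCDEF; row i has aⱼ where attribute j ∈ Ri, else bᵢⱼ.
Initial tableau (one row per fragment):
  row 1: a1 b12 a3 a4 a5 a6
  row 2: a1 a2 a3 a4 b25 a6
  row 3: b31 a2 b33 a4 a5 a6
No row becomes fully distinguished — the join is lossy.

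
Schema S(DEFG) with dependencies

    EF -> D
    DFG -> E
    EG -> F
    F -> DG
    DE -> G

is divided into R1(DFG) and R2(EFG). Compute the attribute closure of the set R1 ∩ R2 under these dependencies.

R1 ∩ R2 = {FG}.
F → DG applies, adding D
DFG → E applies, adding E
Closure: {DEFG}.

DEFG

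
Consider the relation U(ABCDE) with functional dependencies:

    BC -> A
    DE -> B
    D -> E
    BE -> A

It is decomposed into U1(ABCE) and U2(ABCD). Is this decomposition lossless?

No

Common attributes: U1 ∩ U2 = {ABC}.
No dependency enlarges {ABC}, so (ABC)⁺ = {ABC}.
The closure contains neither all of U1 = {ABCE} nor all of U2 = {ABCD}, so the common attributes are not a superkey of either fragment. The join is lossy.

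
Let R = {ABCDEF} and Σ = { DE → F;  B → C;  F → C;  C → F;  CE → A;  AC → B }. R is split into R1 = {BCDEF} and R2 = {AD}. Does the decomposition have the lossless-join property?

No

Common attributes: R1 ∩ R2 = {D}.
No dependency enlarges {D}, so (D)⁺ = {D}.
The closure contains neither all of R1 = {BCDEF} nor all of R2 = {AD}, so the common attributes are not a superkey of either fragment. The join is lossy.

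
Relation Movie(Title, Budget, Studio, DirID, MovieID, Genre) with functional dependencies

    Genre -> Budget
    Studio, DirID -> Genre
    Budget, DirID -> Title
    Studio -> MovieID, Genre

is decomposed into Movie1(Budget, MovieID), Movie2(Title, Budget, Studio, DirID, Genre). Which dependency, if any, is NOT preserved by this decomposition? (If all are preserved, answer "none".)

Studio -> MovieID, Genre

Check Studio → MovieID, Genre: no single fragment contains all of {Studio, MovieID, Genre}, and the restricted closure of {Studio} across the fragments never reaches {MovieID, Genre}.
Genre → Budget is preserved.
Studio, DirID → Genre is preserved.
Budget, DirID → Title is preserved.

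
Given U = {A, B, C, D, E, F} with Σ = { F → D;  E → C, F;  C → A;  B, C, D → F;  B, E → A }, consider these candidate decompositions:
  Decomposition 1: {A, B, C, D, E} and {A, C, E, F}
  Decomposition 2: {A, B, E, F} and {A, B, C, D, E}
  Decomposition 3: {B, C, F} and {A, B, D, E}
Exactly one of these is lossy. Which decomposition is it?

Decomposition 3

Decomposition 1: common = {A, C, E}, closure = {A, C, D, E, F} → lossless.
Decomposition 2: common = {A, B, E}, closure = {A, B, C, D, E, F} → lossless.
Decomposition 3: common = {B}, closure = {B} → lossy.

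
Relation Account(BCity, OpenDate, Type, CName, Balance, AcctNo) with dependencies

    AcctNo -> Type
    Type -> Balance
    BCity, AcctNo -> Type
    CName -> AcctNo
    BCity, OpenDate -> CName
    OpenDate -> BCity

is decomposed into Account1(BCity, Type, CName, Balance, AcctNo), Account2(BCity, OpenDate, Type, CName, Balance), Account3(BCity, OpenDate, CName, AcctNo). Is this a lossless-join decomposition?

Yes

Chase test. Columns are BCity, OpenDate, Type, CName, Balance, AcctNo; row i has aⱼ where attribute j ∈ Accounti, else bᵢⱼ.
Initial tableau (one row per fragment):
  row 1: a1 b12 a3 a4 a5 a6
  row 2: a1 a2 a3 a4 a5 b26
  row 3: a1 a2 b33 a4 b35 a6
Rows 1 and 3 agree on AcctNo; apply AcctNo→Type and equate their Type entries.
Rows 1 and 3 agree on Type; apply Type→Balance and equate their Balance entries.
Rows 1 and 2 agree on CName; apply CName→AcctNo and equate their AcctNo entries.
Row 2 is now all distinguished symbols — the join is lossless.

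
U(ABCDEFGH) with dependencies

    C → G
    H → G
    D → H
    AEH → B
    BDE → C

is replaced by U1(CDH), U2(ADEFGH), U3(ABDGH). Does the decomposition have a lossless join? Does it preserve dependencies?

lossy and not dependency-preserving

Lossless test (chase): Rows 1 and 2 agree on H; apply H→G and equate their G entries. No row becomes fully distinguished — the join is lossy.
Dependency preservation: the restricted closure of {C} across the fragments never reaches {G}, so C → G cannot be enforced without a join — not preserved.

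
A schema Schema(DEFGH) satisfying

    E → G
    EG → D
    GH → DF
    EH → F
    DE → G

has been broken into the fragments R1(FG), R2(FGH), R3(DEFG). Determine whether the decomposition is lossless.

No

Chase test. Columns are DEFGH; row i has aⱼ where attribute j ∈ Ri, else bᵢⱼ.
Initial tableau (one row per fragment):
  row 1: b11 b12 a3 a4 b15
  row 2: b21 b22 a3 a4 a5
  row 3: a1 a2 a3 a4 b35
No row becomes fully distinguished — the join is lossy.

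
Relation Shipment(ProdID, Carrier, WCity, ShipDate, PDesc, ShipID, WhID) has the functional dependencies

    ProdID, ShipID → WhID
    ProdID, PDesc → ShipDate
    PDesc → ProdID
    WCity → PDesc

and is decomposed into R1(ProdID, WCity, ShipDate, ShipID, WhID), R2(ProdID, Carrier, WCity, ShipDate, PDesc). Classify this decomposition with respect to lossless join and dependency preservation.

lossy but dependency-preserving

Lossless test: (ProdID, WCity, ShipDate)⁺ = {ProdID, WCity, ShipDate, PDesc}, which is a superkey of neither fragment — lossy.
Dependency preservation: every FD's attributes lie within a single fragment, so each can be enforced locally — preserved.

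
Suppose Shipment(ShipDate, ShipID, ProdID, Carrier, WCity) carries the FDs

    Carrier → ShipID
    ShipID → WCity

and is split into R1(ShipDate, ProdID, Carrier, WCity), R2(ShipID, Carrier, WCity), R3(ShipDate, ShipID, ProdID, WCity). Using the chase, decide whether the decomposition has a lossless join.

Yes

Chase test. Columns are ShipDate, ShipID, ProdID, Carrier, WCity; row i has aⱼ where attribute j ∈ Ri, else bᵢⱼ.
Initial tableau (one row per fragment):
  row 1: a1 b12 a3 a4 a5
  row 2: b21 a2 b23 a4 a5
  row 3: a1 a2 a3 b34 a5
Rows 1 and 2 agree on Carrier; apply Carrier→ShipID and equate their ShipID entries.
Row 1 is now all distinguished symbols — the join is lossless.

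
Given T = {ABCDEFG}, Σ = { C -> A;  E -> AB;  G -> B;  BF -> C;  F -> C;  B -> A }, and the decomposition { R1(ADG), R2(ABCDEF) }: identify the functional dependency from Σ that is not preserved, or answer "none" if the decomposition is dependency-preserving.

Check G → B: no single fragment contains all of {BG}, and the restricted closure of {G} across the fragments never reaches {B}.
C → A is preserved.
E → AB is preserved.
BF → C is preserved.
F → C is preserved.
B → A is preserved.

G -> B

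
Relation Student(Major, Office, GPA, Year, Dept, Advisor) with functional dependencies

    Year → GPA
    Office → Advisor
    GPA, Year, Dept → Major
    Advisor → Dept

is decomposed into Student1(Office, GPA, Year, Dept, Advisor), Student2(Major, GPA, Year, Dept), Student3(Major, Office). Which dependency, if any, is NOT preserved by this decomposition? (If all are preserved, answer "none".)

none

Year → GPA lies within Student1.
Office → Advisor lies within Student1.
GPA, Year, Dept → Major lies within Student2.
Advisor → Dept lies within Student1.
Every dependency is enforceable on the fragments, so the decomposition is dependency-preserving.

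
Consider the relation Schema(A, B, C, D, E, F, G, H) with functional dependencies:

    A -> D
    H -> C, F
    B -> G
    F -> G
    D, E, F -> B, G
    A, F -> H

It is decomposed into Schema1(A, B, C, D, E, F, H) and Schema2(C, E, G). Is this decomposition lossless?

Common attributes: Schema1 ∩ Schema2 = {C, E}.
No dependency enlarges {C, E}, so (C, E)⁺ = {C, E}.
The closure contains neither all of Schema1 = {A, B, C, D, E, F, H} nor all of Schema2 = {C, E, G}, so the common attributes are not a superkey of either fragment. The join is lossy.

No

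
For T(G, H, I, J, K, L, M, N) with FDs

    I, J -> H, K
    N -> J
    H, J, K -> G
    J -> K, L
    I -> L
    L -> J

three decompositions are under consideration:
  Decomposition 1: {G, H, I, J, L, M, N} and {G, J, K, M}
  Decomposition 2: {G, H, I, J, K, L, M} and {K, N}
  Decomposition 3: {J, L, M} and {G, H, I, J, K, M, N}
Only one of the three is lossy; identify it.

Decomposition 1: common = {G, J, M}, closure = {G, J, K, L, M} → lossless.
Decomposition 2: common = {K}, closure = {K} → lossy.
Decomposition 3: common = {J, M}, closure = {J, K, L, M} → lossless.

Decomposition 2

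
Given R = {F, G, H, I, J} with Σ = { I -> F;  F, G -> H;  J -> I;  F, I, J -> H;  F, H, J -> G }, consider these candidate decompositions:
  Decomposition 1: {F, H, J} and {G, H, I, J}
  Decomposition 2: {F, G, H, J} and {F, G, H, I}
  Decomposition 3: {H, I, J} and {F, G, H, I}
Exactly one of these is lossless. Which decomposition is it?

Decomposition 1

Decomposition 1: common = {H, J}, closure = {F, G, H, I, J} → lossless.
Decomposition 2: common = {F, G, H}, closure = {F, G, H} → lossy.
Decomposition 3: common = {H, I}, closure = {F, H, I} → lossy.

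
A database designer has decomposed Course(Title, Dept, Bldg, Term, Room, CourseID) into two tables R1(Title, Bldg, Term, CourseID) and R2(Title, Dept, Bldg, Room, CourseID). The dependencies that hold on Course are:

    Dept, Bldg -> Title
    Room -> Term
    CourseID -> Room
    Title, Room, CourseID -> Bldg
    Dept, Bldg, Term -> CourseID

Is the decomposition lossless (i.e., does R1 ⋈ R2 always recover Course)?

Yes

Common attributes: R1 ∩ R2 = {Title, Bldg, CourseID}.
Closure of {Title, Bldg, CourseID}: CourseID → Room applies, adding Room; Room → Term applies, adding Term. So (Title, Bldg, CourseID)⁺ = {Title, Bldg, Term, Room, CourseID}.
This closure contains every attribute of R1, so R1 ∩ R2 → R1. The join is lossless.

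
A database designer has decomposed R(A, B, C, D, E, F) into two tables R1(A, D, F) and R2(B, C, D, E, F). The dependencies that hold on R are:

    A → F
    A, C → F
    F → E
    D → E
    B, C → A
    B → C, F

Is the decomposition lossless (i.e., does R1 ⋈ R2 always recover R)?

Common attributes: R1 ∩ R2 = {D, F}.
Closure of {D, F}: F → E applies, adding E. So (D, F)⁺ = {D, E, F}.
The closure contains neither all of R1 = {A, D, F} nor all of R2 = {B, C, D, E, F}, so the common attributes are not a superkey of either fragment. The join is lossy.

No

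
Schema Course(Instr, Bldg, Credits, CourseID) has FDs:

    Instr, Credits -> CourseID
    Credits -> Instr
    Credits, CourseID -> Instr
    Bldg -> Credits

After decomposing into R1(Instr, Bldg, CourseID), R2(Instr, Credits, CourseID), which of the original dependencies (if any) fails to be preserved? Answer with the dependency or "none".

Check Bldg → Credits: no single fragment contains all of {Bldg, Credits}, and the restricted closure of {Bldg} across the fragments never reaches {Credits}.
Instr, Credits → CourseID is preserved.
Credits → Instr is preserved.
Credits, CourseID → Instr is preserved.

Bldg -> Credits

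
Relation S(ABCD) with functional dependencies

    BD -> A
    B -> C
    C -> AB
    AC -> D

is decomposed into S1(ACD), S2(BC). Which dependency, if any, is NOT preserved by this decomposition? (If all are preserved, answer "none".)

none

BD → A: restricted closure across fragments reaches A.
B → C lies within S2.
C → AB: restricted closure across fragments reaches AB.
AC → D lies within S1.
Every dependency is enforceable on the fragments, so the decomposition is dependency-preserving.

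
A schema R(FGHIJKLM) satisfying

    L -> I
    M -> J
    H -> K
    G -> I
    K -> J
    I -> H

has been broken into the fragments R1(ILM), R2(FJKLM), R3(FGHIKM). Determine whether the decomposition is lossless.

No

Chase test. Columns are FGHIJKLM; row i has aⱼ where attribute j ∈ Ri, else bᵢⱼ.
Initial tableau (one row per fragment):
  row 1: b11 b12 b13 a4 b15 b16 a7 a8
  row 2: a1 b22 b23 b24 a5 a6 a7 a8
  row 3: a1 a2 a3 a4 b35 a6 b37 a8
Rows 1 and 2 agree on L; apply L→I and equate their I entries.
Rows 1 and 2 agree on M; apply M→J and equate their J entries.
Rows 1 and 3 agree on M; apply M→J and equate their J entries.
Rows 1 and 2 agree on I; apply I→H and equate their H entries.
Rows 1 and 3 agree on I; apply I→H and equate their H entries.
Rows 1 and 2 agree on H; apply H→K and equate their K entries.
No row becomes fully distinguished — the join is lossy.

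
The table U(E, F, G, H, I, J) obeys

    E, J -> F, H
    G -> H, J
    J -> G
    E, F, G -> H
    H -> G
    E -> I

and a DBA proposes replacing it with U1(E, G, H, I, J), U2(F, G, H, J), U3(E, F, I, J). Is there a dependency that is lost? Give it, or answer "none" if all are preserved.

E, J → F, H: restricted closure across fragments reaches F, H.
G → H, J lies within U1.
J → G lies within U1.
E, F, G → H: restricted closure across fragments reaches H.
H → G lies within U1.
E → I lies within U1.
Every dependency is enforceable on the fragments, so the decomposition is dependency-preserving.

none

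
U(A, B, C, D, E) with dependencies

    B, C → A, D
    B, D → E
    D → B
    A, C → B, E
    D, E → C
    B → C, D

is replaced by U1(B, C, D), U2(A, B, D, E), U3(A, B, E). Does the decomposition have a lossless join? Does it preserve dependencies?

lossless but not dependency-preserving

Lossless test (chase): Rows 1 and 2 agree on B, D; apply B, D→E and equate their E entries. Rows 1 and 2 agree on D, E; apply D, E→C and equate their C entries. Rows 1 and 3 agree on B; apply B→C, D and equate their C, D entries. Rows 1 and 2 agree on B, C; apply B, C→A, D and equate their A, D entries. Row 1 is now all distinguished symbols — the join is lossless.
Dependency preservation: the restricted closure of {A, C} across the fragments never reaches {B, E}, so A, C → B, E cannot be enforced without a join — not preserved.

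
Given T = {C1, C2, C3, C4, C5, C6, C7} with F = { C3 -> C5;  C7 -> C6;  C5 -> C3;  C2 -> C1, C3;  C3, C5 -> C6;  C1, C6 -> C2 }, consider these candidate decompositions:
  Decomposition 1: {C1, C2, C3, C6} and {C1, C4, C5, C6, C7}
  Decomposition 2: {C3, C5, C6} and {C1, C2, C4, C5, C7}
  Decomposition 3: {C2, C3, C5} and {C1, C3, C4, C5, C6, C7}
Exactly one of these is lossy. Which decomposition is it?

Decomposition 1: common = {C1, C6}, closure = {C1, C2, C3, C5, C6} → lossless.
Decomposition 2: common = {C5}, closure = {C3, C5, C6} → lossless.
Decomposition 3: common = {C3, C5}, closure = {C3, C5, C6} → lossy.

Decomposition 3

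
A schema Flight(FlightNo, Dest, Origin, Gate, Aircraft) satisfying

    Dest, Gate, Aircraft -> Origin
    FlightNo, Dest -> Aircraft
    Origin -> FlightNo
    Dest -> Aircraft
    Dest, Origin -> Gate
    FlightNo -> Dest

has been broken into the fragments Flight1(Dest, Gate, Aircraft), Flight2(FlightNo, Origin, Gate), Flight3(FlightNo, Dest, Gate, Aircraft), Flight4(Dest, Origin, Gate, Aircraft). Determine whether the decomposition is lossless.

Chase test. Columns are FlightNo, Dest, Origin, Gate, Aircraft; row i has aⱼ where attribute j ∈ Flighti, else bᵢⱼ.
Initial tableau (one row per fragment):
  row 1: b11 a2 b13 a4 a5
  row 2: a1 b22 a3 a4 b25
  row 3: a1 a2 b33 a4 a5
  row 4: b41 a2 a3 a4 a5
Rows 1 and 3 agree on Dest, Gate, Aircraft; apply Dest, Gate, Aircraft→Origin and equate their Origin entries.
Rows 1 and 4 agree on Dest, Gate, Aircraft; apply Dest, Gate, Aircraft→Origin and equate their Origin entries.
Rows 1 and 2 agree on Origin; apply Origin→FlightNo and equate their FlightNo entries.
Rows 1 and 4 agree on Origin; apply Origin→FlightNo and equate their FlightNo entries.
Rows 1 and 2 agree on FlightNo; apply FlightNo→Dest and equate their Dest entries.
Rows 1 and 2 agree on FlightNo, Dest; apply FlightNo, Dest→Aircraft and equate their Aircraft entries.
Row 1 is now all distinguished symbols — the join is lossless.

Yes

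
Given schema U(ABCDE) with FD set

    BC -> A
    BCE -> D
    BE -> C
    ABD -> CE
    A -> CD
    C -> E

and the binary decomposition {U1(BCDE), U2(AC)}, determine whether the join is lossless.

No

Common attributes: U1 ∩ U2 = {C}.
Closure of {C}: C → E applies, adding E. So (C)⁺ = {CE}.
The closure contains neither all of U1 = {BCDE} nor all of U2 = {AC}, so the common attributes are not a superkey of either fragment. The join is lossy.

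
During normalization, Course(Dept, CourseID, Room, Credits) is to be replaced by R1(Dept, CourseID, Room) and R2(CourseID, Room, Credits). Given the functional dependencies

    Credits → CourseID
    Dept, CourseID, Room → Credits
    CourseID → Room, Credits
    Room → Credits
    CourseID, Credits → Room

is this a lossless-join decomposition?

Yes

Common attributes: R1 ∩ R2 = {CourseID, Room}.
Closure of {CourseID, Room}: CourseID → Room, Credits applies, adding Credits. So (CourseID, Room)⁺ = {CourseID, Room, Credits}.
This closure contains every attribute of R2, so R1 ∩ R2 → R2. The join is lossless.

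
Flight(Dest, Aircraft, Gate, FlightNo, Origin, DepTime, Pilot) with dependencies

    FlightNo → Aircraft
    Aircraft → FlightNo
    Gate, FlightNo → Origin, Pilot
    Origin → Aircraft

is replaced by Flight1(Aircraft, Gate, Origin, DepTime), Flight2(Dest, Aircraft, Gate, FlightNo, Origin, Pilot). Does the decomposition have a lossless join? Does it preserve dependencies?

lossy but dependency-preserving

Lossless test: (Aircraft, Gate, Origin)⁺ = {Aircraft, Gate, FlightNo, Origin, Pilot}, which is a superkey of neither fragment — lossy.
Dependency preservation: every FD's attributes lie within a single fragment, so each can be enforced locally — preserved.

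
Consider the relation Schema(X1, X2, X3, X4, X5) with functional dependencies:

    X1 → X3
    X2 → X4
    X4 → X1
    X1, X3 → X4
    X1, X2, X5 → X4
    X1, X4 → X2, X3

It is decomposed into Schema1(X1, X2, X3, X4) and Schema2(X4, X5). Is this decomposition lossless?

Yes

Common attributes: Schema1 ∩ Schema2 = {X4}.
Closure of {X4}: X4 → X1 applies, adding X1; X1, X4 → X2, X3 applies, adding X2, X3. So (X4)⁺ = {X1, X2, X3, X4}.
This closure contains every attribute of Schema1, so Schema1 ∩ Schema2 → Schema1. The join is lossless.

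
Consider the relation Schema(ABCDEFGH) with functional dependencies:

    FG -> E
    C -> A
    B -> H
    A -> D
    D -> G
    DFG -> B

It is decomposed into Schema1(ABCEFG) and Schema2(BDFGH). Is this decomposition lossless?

Common attributes: Schema1 ∩ Schema2 = {BFG}.
Closure of {BFG}: FG → E applies, adding E; B → H applies, adding H. So (BFG)⁺ = {BEFGH}.
The closure contains neither all of Schema1 = {ABCEFG} nor all of Schema2 = {BDFGH}, so the common attributes are not a superkey of either fragment. The join is lossy.

No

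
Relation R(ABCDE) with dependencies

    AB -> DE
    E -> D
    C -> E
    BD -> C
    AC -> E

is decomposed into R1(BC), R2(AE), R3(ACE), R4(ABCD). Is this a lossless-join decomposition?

Chase test. Columns are ABCDE; row i has aⱼ where attribute j ∈ Ri, else bᵢⱼ.
Initial tableau (one row per fragment):
  row 1: b11 a2 a3 b14 b15
  row 2: a1 b22 b23 b24 a5
  row 3: a1 b32 a3 b34 a5
  row 4: a1 a2 a3 a4 b45
Rows 2 and 3 agree on E; apply E→D and equate their D entries.
Rows 1 and 3 agree on C; apply C→E and equate their E entries.
Rows 1 and 4 agree on C; apply C→E and equate their E entries.
Rows 1 and 2 agree on E; apply E→D and equate their D entries.
Rows 1 and 4 agree on E; apply E→D and equate their D entries.
Row 4 is now all distinguished symbols — the join is lossless.

Yes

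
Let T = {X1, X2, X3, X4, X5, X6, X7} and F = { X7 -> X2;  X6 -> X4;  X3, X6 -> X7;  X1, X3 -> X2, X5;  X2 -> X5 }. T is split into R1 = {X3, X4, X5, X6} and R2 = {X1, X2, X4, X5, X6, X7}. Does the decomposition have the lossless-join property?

Common attributes: R1 ∩ R2 = {X4, X5, X6}.
No dependency enlarges {X4, X5, X6}, so (X4, X5, X6)⁺ = {X4, X5, X6}.
The closure contains neither all of R1 = {X3, X4, X5, X6} nor all of R2 = {X1, X2, X4, X5, X6, X7}, so the common attributes are not a superkey of either fragment. The join is lossy.

No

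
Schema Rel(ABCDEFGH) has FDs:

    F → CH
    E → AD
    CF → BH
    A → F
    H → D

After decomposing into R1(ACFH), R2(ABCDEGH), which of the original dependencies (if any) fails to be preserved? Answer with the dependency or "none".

Check CF → BH: no single fragment contains all of {BCFH}, and the restricted closure of {CF} across the fragments never reaches {BH}.
F → CH is preserved.
E → AD is preserved.
A → F is preserved.
H → D is preserved.

CF → BH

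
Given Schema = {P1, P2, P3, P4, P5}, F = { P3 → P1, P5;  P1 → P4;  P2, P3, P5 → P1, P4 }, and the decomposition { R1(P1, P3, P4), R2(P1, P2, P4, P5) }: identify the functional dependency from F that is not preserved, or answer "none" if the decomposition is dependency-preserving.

P3 → P1, P5

Check P3 → P1, P5: no single fragment contains all of {P1, P3, P5}, and the restricted closure of {P3} across the fragments never reaches {P1, P5}.
P1 → P4 is preserved.
P2, P3, P5 → P1, P4 is preserved.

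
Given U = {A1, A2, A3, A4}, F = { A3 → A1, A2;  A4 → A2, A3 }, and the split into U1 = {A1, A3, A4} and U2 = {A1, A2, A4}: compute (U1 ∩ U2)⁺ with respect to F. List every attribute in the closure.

U1 ∩ U2 = {A1, A4}.
A4 → A2, A3 applies, adding A2, A3
Closure: {A1, A2, A3, A4}.

A1, A2, A3, A4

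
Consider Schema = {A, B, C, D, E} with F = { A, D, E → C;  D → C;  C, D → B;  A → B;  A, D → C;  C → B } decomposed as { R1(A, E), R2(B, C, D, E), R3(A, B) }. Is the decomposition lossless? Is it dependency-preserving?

lossy but dependency-preserving

Lossless test (chase): Rows 1 and 3 agree on A; apply A→B and equate their B entries. No row becomes fully distinguished — the join is lossy.
Dependency preservation: A, D, E → C; A, D → C are not contained in any single fragment, but the restricted closure of each left-hand side across the fragments still reaches the right-hand side; the remaining FDs each lie inside some fragment. All dependencies are preserved.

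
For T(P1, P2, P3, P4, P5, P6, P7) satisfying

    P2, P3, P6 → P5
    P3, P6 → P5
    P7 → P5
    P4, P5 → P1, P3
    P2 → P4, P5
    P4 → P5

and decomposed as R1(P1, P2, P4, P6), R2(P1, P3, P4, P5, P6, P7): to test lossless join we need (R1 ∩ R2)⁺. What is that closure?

P1, P3, P4, P5, P6

R1 ∩ R2 = {P1, P4, P6}.
P4 → P5 applies, adding P5
P4, P5 → P1, P3 applies, adding P3
Closure: {P1, P3, P4, P5, P6}.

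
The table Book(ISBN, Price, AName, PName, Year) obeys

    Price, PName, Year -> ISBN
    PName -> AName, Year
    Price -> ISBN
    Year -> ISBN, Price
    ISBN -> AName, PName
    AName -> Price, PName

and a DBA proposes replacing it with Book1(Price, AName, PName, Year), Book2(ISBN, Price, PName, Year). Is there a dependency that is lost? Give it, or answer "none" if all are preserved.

none

Price, PName, Year → ISBN lies within Book2.
PName → AName, Year lies within Book1.
Price → ISBN lies within Book2.
Year → ISBN, Price lies within Book2.
ISBN → AName, PName: restricted closure across fragments reaches AName, PName.
AName → Price, PName lies within Book1.
Every dependency is enforceable on the fragments, so the decomposition is dependency-preserving.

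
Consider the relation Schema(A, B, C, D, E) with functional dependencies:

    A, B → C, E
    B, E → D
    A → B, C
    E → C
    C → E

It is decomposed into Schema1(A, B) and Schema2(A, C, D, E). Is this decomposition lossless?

Yes

Common attributes: Schema1 ∩ Schema2 = {A}.
Closure of {A}: A → B, C applies, adding B, C; C → E applies, adding E; B, E → D applies, adding D. So (A)⁺ = {A, B, C, D, E}.
This closure contains every attribute of Schema1, so Schema1 ∩ Schema2 → Schema1. The join is lossless.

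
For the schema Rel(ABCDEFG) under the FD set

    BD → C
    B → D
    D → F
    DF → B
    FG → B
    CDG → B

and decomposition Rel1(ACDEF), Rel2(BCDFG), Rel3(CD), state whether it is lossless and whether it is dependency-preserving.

lossy but dependency-preserving

Lossless test (chase): Rows 1 and 3 agree on D; apply D→F and equate their F entries. Rows 1 and 2 agree on DF; apply DF→B and equate their B entries. Rows 1 and 3 agree on DF; apply DF→B and equate their B entries. No row becomes fully distinguished — the join is lossy.
Dependency preservation: every FD's attributes lie within a single fragment, so each can be enforced locally — preserved.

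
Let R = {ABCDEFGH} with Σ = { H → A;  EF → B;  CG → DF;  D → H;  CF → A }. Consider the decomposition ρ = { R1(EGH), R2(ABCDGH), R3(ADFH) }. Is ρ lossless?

Chase test. Columns are ABCDEFGH; row i has aⱼ where attribute j ∈ Ri, else bᵢⱼ.
Initial tableau (one row per fragment):
  row 1: b11 b12 b13 b14 a5 b16 a7 a8
  row 2: a1 a2 a3 a4 b25 b26 a7 a8
  row 3: a1 b32 b33 a4 b35 a6 b37 a8
Rows 1 and 2 agree on H; apply H→A and equate their A entries.
No row becomes fully distinguished — the join is lossy.

No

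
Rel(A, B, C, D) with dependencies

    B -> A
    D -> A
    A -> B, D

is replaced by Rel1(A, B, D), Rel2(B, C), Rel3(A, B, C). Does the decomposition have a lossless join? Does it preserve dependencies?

lossless and dependency-preserving

Lossless test (chase): Rows 1 and 2 agree on B; apply B→A and equate their A entries. Rows 1 and 2 agree on A; apply A→B, D and equate their B, D entries. Rows 1 and 3 agree on A; apply A→B, D and equate their B, D entries. Row 2 is now all distinguished symbols — the join is lossless.
Dependency preservation: every FD's attributes lie within a single fragment, so each can be enforced locally — preserved.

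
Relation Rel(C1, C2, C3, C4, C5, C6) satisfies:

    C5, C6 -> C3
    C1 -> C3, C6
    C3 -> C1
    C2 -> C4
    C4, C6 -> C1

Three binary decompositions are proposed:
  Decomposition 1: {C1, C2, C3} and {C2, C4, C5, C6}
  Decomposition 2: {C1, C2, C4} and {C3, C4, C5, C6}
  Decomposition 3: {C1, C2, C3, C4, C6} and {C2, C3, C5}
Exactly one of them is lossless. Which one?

Decomposition 1: common = {C2}, closure = {C2, C4} → lossy.
Decomposition 2: common = {C4}, closure = {C4} → lossy.
Decomposition 3: common = {C2, C3}, closure = {C1, C2, C3, C4, C6} → lossless.

Decomposition 3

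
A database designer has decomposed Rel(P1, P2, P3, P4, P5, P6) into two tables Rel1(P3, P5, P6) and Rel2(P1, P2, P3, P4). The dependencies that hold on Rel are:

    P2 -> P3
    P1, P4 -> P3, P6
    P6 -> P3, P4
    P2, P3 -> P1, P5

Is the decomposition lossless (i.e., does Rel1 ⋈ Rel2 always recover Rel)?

No

Common attributes: Rel1 ∩ Rel2 = {P3}.
No dependency enlarges {P3}, so (P3)⁺ = {P3}.
The closure contains neither all of Rel1 = {P3, P5, P6} nor all of Rel2 = {P1, P2, P3, P4}, so the common attributes are not a superkey of either fragment. The join is lossy.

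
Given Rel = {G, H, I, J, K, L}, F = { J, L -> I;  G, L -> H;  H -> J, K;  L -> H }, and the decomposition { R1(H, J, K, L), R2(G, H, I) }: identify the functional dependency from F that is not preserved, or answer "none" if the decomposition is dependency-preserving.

Check J, L → I: no single fragment contains all of {I, J, L}, and the restricted closure of {J, L} across the fragments never reaches {I}.
G, L → H is preserved.
H → J, K is preserved.
L → H is preserved.

J, L -> I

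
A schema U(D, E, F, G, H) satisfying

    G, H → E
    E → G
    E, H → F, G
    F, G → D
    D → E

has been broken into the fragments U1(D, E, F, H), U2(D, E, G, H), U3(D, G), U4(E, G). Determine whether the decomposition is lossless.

Yes

Chase test. Columns are D, E, F, G, H; row i has aⱼ where attribute j ∈ Ui, else bᵢⱼ.
Initial tableau (one row per fragment):
  row 1: a1 a2 a3 b14 a5
  row 2: a1 a2 b23 a4 a5
  row 3: a1 b32 b33 a4 b35
  row 4: b41 a2 b43 a4 b45
Rows 1 and 2 agree on E; apply E→G and equate their G entries.
Rows 1 and 2 agree on E, H; apply E, H→F, G and equate their F, G entries.
Rows 1 and 3 agree on D; apply D→E and equate their E entries.
Row 1 is now all distinguished symbols — the join is lossless.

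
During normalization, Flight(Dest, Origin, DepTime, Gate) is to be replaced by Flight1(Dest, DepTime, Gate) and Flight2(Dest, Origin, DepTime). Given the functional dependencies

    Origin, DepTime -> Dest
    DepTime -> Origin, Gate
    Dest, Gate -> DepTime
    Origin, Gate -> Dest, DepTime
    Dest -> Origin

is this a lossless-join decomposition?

Yes

Common attributes: Flight1 ∩ Flight2 = {Dest, DepTime}.
Closure of {Dest, DepTime}: DepTime → Origin, Gate applies, adding Origin, Gate. So (Dest, DepTime)⁺ = {Dest, Origin, DepTime, Gate}.
This closure contains every attribute of Flight1, so Flight1 ∩ Flight2 → Flight1. The join is lossless.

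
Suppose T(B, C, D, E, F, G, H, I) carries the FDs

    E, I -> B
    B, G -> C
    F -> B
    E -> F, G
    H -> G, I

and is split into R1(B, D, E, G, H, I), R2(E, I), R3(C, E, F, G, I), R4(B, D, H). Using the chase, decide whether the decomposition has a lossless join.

Yes

Chase test. Columns are B, C, D, E, F, G, H, I; row i has aⱼ where attribute j ∈ Ri, else bᵢⱼ.
Initial tableau (one row per fragment):
  row 1: a1 b12 a3 a4 b15 a6 a7 a8
  row 2: b21 b22 b23 a4 b25 b26 b27 a8
  row 3: b31 a2 b33 a4 a5 a6 b37 a8
  row 4: a1 b42 a3 b44 b45 b46 a7 b48
Rows 1 and 2 agree on E, I; apply E, I→B and equate their B entries.
Rows 1 and 3 agree on E, I; apply E, I→B and equate their B entries.
Rows 1 and 3 agree on B, G; apply B, G→C and equate their C entries.
Rows 1 and 2 agree on E; apply E→F, G and equate their F, G entries.
Rows 1 and 3 agree on E; apply E→F, G and equate their F, G entries.
Rows 1 and 4 agree on H; apply H→G, I and equate their G, I entries.
Rows 1 and 2 agree on B, G; apply B, G→C and equate their C entries.
Rows 1 and 4 agree on B, G; apply B, G→C and equate their C entries.
Row 1 is now all distinguished symbols — the join is lossless.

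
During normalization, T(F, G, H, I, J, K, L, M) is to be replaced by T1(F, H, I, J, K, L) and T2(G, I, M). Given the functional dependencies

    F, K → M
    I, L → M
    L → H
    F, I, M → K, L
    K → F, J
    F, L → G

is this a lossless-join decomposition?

Common attributes: T1 ∩ T2 = {I}.
No dependency enlarges {I}, so (I)⁺ = {I}.
The closure contains neither all of T1 = {F, H, I, J, K, L} nor all of T2 = {G, I, M}, so the common attributes are not a superkey of either fragment. The join is lossy.

No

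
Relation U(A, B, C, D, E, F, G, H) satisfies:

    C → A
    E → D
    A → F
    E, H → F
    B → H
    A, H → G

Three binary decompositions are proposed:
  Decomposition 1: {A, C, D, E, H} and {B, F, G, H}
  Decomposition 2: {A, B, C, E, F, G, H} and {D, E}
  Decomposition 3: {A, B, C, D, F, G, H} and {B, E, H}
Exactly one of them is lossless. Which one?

Decomposition 2

Decomposition 1: common = {H}, closure = {H} → lossy.
Decomposition 2: common = {E}, closure = {D, E} → lossless.
Decomposition 3: common = {B, H}, closure = {B, H} → lossy.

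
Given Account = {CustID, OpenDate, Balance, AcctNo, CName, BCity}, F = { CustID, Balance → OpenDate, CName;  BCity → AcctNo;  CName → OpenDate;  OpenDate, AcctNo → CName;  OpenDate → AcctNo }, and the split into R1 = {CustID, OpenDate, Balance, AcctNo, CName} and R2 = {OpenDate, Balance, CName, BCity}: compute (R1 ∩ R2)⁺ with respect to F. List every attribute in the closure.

R1 ∩ R2 = {OpenDate, Balance, CName}.
OpenDate → AcctNo applies, adding AcctNo
Closure: {OpenDate, Balance, AcctNo, CName}.

OpenDate, Balance, AcctNo, CName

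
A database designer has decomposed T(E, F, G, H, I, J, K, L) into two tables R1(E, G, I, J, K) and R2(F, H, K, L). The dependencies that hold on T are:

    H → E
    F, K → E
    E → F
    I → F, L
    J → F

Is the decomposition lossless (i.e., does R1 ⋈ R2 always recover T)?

Common attributes: R1 ∩ R2 = {K}.
No dependency enlarges {K}, so (K)⁺ = {K}.
The closure contains neither all of R1 = {E, G, I, J, K} nor all of R2 = {F, H, K, L}, so the common attributes are not a superkey of either fragment. The join is lossy.

No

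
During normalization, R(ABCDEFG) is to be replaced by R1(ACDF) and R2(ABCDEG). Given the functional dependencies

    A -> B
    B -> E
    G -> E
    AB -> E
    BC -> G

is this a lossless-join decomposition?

Yes

Common attributes: R1 ∩ R2 = {ACD}.
Closure of {ACD}: A → B applies, adding B; B → E applies, adding E; BC → G applies, adding G. So (ACD)⁺ = {ABCDEG}.
This closure contains every attribute of R2, so R1 ∩ R2 → R2. The join is lossless.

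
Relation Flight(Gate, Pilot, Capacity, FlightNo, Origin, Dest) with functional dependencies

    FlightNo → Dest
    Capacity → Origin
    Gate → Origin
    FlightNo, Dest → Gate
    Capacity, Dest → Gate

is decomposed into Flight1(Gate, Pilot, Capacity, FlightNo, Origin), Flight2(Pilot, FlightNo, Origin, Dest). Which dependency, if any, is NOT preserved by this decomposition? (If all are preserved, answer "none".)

Check Capacity, Dest → Gate: no single fragment contains all of {Gate, Capacity, Dest}, and the restricted closure of {Capacity, Dest} across the fragments never reaches {Gate}.
FlightNo → Dest is preserved.
Capacity → Origin is preserved.
Gate → Origin is preserved.
FlightNo, Dest → Gate is preserved.

Capacity, Dest → Gate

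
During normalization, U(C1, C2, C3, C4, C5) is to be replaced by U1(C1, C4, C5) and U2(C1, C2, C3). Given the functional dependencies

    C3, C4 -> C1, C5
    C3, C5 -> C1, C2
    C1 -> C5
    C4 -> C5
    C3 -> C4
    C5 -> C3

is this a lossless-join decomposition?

Common attributes: U1 ∩ U2 = {C1}.
Closure of {C1}: C1 → C5 applies, adding C5; C5 → C3 applies, adding C3; C3, C5 → C1, C2 applies, adding C2; C3 → C4 applies, adding C4. So (C1)⁺ = {C1, C2, C3, C4, C5}.
This closure contains every attribute of U1, so U1 ∩ U2 → U1. The join is lossless.

Yes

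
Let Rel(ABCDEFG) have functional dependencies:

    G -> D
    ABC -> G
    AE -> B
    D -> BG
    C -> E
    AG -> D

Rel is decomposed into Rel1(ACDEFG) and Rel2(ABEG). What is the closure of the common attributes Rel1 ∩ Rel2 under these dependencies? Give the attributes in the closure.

Rel1 ∩ Rel2 = {AEG}.
G → D applies, adding D
AE → B applies, adding B
Closure: {ABDEG}.

ABDEG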